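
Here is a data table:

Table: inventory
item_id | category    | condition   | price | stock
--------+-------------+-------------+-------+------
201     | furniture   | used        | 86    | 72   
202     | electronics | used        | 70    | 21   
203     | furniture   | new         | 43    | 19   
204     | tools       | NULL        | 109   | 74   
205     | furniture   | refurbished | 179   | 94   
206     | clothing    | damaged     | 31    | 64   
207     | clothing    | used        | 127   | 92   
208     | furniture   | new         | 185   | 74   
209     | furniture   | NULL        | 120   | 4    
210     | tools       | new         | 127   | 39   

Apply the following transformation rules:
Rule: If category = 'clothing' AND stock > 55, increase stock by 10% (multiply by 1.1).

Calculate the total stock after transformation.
568.6

Step 1: Find records where category = 'clothing' AND stock > 55
Step 2: 2 records match, summing to 156
Step 3: After multiplier: 156 × 1.1 = 171.6
Step 4: Unaffected records sum: 397
Step 5: Final sum = 171.6 + 397 = 568.6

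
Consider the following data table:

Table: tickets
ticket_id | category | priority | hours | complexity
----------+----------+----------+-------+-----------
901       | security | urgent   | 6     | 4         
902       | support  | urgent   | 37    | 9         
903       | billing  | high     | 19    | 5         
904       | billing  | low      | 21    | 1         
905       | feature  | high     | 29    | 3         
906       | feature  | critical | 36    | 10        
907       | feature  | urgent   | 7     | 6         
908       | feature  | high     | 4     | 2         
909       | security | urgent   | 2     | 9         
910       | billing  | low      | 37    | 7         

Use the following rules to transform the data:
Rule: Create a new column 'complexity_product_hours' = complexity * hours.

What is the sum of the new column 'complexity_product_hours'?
1247

Step 1: For each record, compute complexity * hours
Example calculations:
  4 * 6 = 24
  9 * 37 = 333
  5 * 19 = 95
  ...
Step 2: Sum all derived values
Step 3: Total = 1247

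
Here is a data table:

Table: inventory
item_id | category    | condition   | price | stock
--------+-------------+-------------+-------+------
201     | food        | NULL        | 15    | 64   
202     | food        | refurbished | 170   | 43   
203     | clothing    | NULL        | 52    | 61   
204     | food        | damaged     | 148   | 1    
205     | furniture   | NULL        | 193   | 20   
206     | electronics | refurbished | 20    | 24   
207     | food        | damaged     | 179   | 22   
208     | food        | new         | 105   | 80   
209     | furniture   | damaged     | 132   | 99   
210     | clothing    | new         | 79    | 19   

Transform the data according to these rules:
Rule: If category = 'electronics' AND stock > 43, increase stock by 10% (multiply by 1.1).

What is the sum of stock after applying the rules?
433

Step 1: Find records where category = 'electronics' AND stock > 43
Step 2: 0 records match, summing to 0
Step 3: After multiplier: 0 × 1.1 = 0.0
Step 4: Unaffected records sum: 433
Step 5: Final sum = 0.0 + 433 = 433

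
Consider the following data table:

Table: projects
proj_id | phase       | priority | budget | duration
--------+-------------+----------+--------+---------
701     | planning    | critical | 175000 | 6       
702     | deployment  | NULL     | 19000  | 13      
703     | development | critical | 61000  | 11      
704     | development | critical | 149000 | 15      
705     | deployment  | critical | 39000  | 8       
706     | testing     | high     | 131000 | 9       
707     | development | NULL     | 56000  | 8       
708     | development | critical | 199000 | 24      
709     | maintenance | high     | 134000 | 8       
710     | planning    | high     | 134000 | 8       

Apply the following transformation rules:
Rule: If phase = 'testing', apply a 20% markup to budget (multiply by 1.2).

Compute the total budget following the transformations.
1123200.0

Step 1: Records with phase = 'testing' have total budget = 131000
Step 2: Apply multiplier: 131000 × 1.2 = 157200.0
Step 3: Other records total: 966000
Step 4: Final sum = 157200.0 + 966000 = 1123200.0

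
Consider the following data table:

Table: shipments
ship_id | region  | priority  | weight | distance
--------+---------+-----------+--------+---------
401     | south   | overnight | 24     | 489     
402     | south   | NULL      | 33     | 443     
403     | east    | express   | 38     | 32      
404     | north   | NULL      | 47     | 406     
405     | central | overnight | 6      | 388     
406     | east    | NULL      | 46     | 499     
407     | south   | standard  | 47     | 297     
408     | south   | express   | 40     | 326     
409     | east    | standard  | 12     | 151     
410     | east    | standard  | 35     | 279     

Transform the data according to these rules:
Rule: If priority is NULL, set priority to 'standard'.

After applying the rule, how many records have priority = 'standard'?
6

Step 1: Count records where priority IS NULL
Step 2: Found 3 records with NULL priority
Step 3: These records will have priority set to 'standard'
Step 4: Records already having priority = 'standard': 3
Step 5: Answer: 3 + 3 = 6 records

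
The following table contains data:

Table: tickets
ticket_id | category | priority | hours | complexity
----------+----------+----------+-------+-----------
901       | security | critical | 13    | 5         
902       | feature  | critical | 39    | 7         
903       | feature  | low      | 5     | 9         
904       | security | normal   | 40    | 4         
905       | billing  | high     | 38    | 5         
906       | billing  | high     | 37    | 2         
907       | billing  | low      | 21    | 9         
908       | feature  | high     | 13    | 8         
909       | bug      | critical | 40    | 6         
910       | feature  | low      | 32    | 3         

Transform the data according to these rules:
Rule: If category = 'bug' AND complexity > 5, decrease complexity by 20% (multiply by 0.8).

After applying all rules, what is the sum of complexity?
56.8

Step 1: Find records where category = 'bug' AND complexity > 5
Step 2: 1 records match, summing to 6
Step 3: After multiplier: 6 × 0.8 = 4.8
Step 4: Unaffected records sum: 52
Step 5: Final sum = 4.8 + 52 = 56.8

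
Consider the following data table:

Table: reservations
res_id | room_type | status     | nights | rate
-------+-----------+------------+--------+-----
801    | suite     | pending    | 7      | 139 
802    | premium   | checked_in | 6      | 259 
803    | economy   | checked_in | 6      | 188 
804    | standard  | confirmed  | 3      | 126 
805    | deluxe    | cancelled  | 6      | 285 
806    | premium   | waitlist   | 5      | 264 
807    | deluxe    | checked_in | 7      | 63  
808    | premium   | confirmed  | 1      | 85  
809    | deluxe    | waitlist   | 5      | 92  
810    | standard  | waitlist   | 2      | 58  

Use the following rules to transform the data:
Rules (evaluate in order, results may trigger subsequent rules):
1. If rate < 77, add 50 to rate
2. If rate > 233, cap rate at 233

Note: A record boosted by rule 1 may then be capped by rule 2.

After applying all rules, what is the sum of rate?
1550

Step 1: Apply rule 1 to records with rate < 77
  - 2 records get bonus of 50
  - Of these, 0 records then exceed 233 and get capped
Step 2: Apply rule 2 to records with rate > 233
  - 3 records (original) are capped
Step 3: Calculate final sum = 1550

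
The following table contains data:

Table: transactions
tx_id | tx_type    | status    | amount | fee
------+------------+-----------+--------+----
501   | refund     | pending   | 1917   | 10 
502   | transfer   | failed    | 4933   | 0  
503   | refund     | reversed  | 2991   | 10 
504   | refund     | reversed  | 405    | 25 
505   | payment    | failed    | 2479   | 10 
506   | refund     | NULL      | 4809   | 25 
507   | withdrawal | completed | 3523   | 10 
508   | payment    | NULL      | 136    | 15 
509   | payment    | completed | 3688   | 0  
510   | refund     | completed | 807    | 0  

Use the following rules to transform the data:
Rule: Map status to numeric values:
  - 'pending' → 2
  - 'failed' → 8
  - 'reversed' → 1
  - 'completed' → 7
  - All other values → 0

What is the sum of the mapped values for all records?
41

Step 1: Apply mapping to each record
Step 2: Count by status:
  'pending': 1 records × 2 = 2
  'failed': 2 records × 8 = 16
  'reversed': 2 records × 1 = 2
  'completed': 3 records × 7 = 21
Step 3: Sum all mapped values = 41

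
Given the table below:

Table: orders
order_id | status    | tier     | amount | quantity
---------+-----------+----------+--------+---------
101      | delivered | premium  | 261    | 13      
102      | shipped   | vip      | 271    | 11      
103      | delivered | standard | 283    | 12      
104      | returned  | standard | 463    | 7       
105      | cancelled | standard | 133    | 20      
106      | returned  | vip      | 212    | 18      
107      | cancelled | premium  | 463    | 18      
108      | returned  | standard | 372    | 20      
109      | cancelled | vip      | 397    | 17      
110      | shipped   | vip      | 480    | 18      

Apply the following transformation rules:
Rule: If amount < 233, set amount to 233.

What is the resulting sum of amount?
3456

Step 1: 2 records have amount < 233
Step 2: These records originally summed to 345
Step 3: After setting to minimum: 2 × 233 = 466
Step 4: Unaffected records sum: 2990
Step 5: Final sum = 466 + 2990 = 3456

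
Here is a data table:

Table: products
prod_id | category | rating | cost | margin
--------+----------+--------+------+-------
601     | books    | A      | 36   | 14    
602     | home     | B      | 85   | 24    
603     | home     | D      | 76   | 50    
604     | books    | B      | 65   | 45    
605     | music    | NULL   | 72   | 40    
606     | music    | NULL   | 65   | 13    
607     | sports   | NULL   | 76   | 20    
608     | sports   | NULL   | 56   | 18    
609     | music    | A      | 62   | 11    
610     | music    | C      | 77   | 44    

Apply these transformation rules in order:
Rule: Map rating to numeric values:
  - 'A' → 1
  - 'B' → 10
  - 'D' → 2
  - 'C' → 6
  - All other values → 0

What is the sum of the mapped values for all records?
30

Step 1: Apply mapping to each record
Step 2: Count by status:
  'A': 2 records × 1 = 2
  'B': 2 records × 10 = 20
  'D': 1 records × 2 = 2
  'C': 1 records × 6 = 6
Step 3: Sum all mapped values = 30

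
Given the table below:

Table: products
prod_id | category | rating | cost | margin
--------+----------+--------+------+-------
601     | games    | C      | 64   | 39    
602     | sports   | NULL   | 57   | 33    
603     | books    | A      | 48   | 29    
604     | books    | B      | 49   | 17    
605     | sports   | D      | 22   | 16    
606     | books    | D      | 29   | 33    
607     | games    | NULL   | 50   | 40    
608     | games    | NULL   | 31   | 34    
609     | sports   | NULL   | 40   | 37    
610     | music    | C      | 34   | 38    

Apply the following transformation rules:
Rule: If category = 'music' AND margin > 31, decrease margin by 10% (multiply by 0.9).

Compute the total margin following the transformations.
312.2

Step 1: Find records where category = 'music' AND margin > 31
Step 2: 1 records match, summing to 38
Step 3: After multiplier: 38 × 0.9 = 34.2
Step 4: Unaffected records sum: 278
Step 5: Final sum = 34.2 + 278 = 312.2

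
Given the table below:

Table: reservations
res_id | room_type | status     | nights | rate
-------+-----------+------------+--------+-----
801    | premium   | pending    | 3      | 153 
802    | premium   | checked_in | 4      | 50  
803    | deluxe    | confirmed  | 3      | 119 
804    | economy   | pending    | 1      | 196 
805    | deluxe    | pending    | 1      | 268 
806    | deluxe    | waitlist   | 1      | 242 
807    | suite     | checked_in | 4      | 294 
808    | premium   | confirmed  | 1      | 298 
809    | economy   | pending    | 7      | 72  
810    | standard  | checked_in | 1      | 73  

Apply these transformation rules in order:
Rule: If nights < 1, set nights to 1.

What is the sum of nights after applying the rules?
26

Step 1: 0 records have nights < 1
Step 2: These records originally summed to 0
Step 3: After setting to minimum: 0 × 1 = 0
Step 4: Unaffected records sum: 26
Step 5: Final sum = 0 + 26 = 26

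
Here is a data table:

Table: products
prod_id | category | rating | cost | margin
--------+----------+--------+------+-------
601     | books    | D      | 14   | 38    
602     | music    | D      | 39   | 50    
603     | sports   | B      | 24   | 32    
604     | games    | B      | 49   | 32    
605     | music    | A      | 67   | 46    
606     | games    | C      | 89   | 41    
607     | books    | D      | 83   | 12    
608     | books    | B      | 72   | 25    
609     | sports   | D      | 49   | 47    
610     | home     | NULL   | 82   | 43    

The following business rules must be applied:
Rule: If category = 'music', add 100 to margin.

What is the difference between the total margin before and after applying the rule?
200

Step 1: Original sum of margin = 366
Step 2: 2 records have category = 'music'
Step 3: Each affected record changes by 100
Step 4: Total change = 2 × 100 = 200
Step 5: New sum = 366 + 200 = 566
Step 6: Difference = |566 - 366| = 200
        (Sum increased by 200)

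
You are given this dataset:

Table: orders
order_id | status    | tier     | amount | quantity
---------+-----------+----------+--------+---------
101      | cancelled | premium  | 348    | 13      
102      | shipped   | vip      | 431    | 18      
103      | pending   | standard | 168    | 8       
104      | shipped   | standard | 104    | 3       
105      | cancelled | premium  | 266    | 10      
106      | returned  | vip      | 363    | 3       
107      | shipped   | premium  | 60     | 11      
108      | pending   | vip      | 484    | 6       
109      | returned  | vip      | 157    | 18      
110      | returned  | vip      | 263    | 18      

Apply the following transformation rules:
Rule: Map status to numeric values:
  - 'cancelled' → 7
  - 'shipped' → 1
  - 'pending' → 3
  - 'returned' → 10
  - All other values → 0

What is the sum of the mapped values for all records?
53

Step 1: Apply mapping to each record
Step 2: Count by status:
  'cancelled': 2 records × 7 = 14
  'shipped': 3 records × 1 = 3
  'pending': 2 records × 3 = 6
  'returned': 3 records × 10 = 30
Step 3: Sum all mapped values = 53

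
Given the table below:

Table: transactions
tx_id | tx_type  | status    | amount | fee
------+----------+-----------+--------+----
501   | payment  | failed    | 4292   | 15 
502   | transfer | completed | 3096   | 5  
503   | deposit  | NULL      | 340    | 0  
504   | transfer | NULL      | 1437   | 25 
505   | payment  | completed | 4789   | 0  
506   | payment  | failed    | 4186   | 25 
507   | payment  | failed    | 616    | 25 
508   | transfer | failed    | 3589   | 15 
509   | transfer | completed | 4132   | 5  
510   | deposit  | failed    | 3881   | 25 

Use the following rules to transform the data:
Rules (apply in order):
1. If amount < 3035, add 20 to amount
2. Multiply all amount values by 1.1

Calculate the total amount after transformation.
33459.8

Step 1: Apply Rule 1 - Add 20 to records with amount < 3035
  - 3 records affected: 2393 + (3 × 20) = 2453
  - Unaffected records: 27965
  - Sum after Rule 1: 30418
Step 2: Apply Rule 2 - Multiply all by 1.1
  - 30418 × 1.1 = 33459.8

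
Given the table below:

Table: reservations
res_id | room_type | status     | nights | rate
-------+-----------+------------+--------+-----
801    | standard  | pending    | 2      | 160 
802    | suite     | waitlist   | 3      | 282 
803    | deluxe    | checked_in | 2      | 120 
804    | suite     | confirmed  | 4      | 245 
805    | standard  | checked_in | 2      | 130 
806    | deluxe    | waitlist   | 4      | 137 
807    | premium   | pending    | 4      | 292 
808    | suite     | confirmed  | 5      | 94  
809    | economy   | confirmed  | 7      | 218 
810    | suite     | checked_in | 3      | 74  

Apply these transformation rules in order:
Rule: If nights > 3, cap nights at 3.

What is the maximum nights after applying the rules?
3

Step 1: Original maximum nights = 7
Step 2: Apply cap at 3
Step 3: 5 records had nights > 3 and were capped
Step 4: Maximum after transformation = 3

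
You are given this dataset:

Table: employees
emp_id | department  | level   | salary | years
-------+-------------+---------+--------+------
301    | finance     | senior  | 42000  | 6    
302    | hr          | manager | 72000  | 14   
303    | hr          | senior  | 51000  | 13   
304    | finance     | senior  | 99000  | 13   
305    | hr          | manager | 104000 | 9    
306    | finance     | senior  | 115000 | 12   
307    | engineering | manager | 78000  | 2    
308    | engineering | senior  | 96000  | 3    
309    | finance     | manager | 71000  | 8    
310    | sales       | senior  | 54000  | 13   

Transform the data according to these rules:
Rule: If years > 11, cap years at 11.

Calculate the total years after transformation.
83

Step 1: 5 records have years > 11
Step 2: These records originally summed to 65
Step 3: After capping: 5 × 11 = 55
Step 4: Unaffected records sum: 28
Step 5: Final sum = 55 + 28 = 83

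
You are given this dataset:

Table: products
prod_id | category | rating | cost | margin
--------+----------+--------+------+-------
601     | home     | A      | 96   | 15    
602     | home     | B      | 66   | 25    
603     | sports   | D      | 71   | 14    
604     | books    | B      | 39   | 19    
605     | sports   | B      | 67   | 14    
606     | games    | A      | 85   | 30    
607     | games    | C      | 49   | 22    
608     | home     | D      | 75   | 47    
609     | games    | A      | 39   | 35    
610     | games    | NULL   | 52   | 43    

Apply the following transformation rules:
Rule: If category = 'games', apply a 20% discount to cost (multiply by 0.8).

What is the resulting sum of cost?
594.0

Step 1: Records with category = 'games' have total cost = 225
Step 2: Apply multiplier: 225 × 0.8 = 180.0
Step 3: Other records total: 414
Step 4: Final sum = 180.0 + 414 = 594.0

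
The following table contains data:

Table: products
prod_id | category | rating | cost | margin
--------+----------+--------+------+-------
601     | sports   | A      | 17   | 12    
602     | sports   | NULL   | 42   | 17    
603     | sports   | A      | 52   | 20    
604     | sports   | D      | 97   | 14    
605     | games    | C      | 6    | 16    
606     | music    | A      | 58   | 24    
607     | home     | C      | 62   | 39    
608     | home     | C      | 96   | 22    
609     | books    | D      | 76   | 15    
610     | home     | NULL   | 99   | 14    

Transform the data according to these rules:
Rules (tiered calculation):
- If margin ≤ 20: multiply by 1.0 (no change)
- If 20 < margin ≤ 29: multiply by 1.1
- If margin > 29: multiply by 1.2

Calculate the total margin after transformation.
205.4

Step 1: Tier 1 (margin ≤ 20): 7 records, sum = 108 × 1.0 = 108.0
Step 2: Tier 2 (20 < margin ≤ 29): 2 records, sum = 46 × 1.1 = 50.6
Step 3: Tier 3 (margin > 29): 1 records, sum = 39 × 1.2 = 46.8
Step 4: Final sum = 108.0 + 50.6 + 46.8 = 205.4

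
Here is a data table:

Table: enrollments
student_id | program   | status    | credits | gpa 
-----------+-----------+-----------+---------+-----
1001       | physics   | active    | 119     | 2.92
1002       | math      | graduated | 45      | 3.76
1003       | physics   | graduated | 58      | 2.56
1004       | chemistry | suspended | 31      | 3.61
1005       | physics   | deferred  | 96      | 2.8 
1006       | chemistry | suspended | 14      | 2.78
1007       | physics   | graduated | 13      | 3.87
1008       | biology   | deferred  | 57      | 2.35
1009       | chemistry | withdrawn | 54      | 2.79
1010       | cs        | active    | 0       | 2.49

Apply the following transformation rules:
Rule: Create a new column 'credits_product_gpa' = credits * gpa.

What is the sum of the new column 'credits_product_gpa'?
1419.71

Step 1: For each record, compute credits * gpa
Example calculations:
  119 * 2.92 = 347.48
  45 * 3.76 = 169.2
  58 * 2.56 = 148.48
  ...
Step 2: Sum all derived values
Step 3: Total = 1419.71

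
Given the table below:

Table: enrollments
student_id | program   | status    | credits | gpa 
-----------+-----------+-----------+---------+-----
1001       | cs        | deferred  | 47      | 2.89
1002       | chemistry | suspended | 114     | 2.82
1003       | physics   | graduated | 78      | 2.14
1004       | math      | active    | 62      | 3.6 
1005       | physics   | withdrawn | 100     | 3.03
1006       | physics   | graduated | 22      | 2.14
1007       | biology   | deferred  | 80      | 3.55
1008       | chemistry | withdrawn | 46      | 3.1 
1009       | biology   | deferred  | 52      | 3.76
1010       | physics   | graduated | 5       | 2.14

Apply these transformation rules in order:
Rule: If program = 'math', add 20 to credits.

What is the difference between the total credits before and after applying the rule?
20

Step 1: Original sum of credits = 606
Step 2: 1 records have program = 'math'
Step 3: Each affected record changes by 20
Step 4: Total change = 1 × 20 = 20
Step 5: New sum = 606 + 20 = 626
Step 6: Difference = |626 - 606| = 20
        (Sum increased by 20)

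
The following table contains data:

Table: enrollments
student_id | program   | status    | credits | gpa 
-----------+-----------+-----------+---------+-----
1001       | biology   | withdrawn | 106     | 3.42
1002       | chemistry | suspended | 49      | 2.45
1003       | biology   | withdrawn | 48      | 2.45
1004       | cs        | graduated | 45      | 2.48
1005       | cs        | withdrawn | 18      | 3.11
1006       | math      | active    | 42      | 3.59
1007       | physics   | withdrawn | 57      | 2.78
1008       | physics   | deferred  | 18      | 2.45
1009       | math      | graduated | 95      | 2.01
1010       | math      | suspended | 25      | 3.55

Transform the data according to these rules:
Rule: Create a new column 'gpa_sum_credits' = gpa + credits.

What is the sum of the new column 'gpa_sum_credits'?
531.29

Step 1: For each record, compute gpa + credits
Example calculations:
  3.42 + 106 = 109.42
  2.45 + 49 = 51.45
  2.45 + 48 = 50.45
  ...
Step 2: Sum all derived values
Step 3: Total = 531.29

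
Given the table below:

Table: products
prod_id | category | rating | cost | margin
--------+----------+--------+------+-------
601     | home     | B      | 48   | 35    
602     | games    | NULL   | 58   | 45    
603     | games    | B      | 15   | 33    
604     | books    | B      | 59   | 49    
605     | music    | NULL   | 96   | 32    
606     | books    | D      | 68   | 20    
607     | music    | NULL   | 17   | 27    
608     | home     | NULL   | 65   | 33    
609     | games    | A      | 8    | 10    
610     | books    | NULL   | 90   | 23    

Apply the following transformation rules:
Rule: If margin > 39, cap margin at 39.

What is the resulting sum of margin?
291

Step 1: 2 records have margin > 39
Step 2: These records originally summed to 94
Step 3: After capping: 2 × 39 = 78
Step 4: Unaffected records sum: 213
Step 5: Final sum = 78 + 213 = 291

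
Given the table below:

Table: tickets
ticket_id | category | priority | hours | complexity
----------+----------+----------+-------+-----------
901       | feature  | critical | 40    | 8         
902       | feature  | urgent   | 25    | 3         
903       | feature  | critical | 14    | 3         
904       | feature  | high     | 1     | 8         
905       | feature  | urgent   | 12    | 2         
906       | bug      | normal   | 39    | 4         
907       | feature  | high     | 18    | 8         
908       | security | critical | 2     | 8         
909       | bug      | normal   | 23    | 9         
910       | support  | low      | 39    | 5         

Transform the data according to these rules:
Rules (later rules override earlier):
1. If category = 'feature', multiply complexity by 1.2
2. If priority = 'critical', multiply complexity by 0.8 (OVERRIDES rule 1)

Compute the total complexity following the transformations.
58.4

Step 1: Rule 2 takes priority for records with priority = 'critical'
  - 3 records: 19 × 0.8 = 15.2
Step 2: Rule 1 applies to remaining records with category = 'feature'
  - 4 records: 21 × 1.2 = 25.2
Step 3: Other records unchanged: 18
Step 4: Final sum = 15.2 + 25.2 + 18 = 58.4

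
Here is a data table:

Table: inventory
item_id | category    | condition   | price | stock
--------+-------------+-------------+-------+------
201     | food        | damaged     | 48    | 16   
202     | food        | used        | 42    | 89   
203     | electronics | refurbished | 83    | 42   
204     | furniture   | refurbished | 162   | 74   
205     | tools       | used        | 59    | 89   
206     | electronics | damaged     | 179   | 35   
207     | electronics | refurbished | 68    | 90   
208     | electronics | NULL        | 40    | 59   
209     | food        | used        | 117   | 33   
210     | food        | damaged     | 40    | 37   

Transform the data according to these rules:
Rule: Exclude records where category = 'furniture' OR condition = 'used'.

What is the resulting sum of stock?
279

Step 1: Find records where category = 'furniture' OR condition = 'used'
Step 2: 4 records match, summing to 285
Step 3: Original sum: 564
Step 4: Remaining sum = 564 - 285 = 279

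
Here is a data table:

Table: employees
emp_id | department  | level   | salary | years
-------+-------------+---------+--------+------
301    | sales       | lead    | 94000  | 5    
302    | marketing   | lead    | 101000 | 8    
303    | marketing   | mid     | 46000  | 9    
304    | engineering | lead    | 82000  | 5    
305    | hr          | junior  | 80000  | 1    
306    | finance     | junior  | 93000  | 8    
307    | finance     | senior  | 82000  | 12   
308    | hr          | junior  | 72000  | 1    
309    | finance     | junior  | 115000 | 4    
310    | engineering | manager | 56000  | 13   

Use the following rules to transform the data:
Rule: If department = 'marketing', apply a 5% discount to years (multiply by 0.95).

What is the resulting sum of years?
65.15

Step 1: Records with department = 'marketing' have total years = 17
Step 2: Apply multiplier: 17 × 0.95 = 16.15
Step 3: Other records total: 49
Step 4: Final sum = 16.15 + 49 = 65.15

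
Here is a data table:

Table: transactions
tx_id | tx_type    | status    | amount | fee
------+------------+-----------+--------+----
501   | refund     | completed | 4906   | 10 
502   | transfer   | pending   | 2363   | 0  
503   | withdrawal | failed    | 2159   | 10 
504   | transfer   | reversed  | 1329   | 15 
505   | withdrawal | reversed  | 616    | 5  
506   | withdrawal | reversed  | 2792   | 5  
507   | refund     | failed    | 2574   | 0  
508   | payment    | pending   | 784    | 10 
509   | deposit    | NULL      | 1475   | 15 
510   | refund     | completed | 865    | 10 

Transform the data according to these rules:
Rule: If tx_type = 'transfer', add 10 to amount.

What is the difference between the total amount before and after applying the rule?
20

Step 1: Original sum of amount = 19863
Step 2: 2 records have tx_type = 'transfer'
Step 3: Each affected record changes by 10
Step 4: Total change = 2 × 10 = 20
Step 5: New sum = 19863 + 20 = 19883
Step 6: Difference = |19883 - 19863| = 20
        (Sum increased by 20)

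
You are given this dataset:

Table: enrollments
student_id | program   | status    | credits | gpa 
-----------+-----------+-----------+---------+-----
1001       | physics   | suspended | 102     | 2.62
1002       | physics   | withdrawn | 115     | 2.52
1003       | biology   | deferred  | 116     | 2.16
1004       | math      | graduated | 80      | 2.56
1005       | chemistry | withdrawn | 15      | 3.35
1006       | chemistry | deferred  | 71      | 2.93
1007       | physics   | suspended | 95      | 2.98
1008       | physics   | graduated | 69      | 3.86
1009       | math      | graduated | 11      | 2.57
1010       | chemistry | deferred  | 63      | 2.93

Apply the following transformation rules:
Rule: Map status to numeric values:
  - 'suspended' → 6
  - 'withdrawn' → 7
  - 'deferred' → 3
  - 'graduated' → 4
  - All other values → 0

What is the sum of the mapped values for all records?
47

Step 1: Apply mapping to each record
Step 2: Count by status:
  'suspended': 2 records × 6 = 12
  'withdrawn': 2 records × 7 = 14
  'deferred': 3 records × 3 = 9
  'graduated': 3 records × 4 = 12
Step 3: Sum all mapped values = 47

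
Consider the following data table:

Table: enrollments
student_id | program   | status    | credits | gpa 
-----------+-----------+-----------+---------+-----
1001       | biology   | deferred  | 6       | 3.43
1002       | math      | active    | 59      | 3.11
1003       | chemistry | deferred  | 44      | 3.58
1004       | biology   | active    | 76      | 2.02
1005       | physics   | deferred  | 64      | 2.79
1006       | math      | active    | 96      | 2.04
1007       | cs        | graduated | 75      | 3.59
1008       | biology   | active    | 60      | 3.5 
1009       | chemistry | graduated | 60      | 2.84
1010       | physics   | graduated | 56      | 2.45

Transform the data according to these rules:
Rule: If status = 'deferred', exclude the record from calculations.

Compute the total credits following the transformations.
482

Step 1: Identify records where status = 'deferred'
Step 2: The excluded records sum to 114
Step 3: Original total credits = 596
Step 4: Remaining total = 596 - 114 = 482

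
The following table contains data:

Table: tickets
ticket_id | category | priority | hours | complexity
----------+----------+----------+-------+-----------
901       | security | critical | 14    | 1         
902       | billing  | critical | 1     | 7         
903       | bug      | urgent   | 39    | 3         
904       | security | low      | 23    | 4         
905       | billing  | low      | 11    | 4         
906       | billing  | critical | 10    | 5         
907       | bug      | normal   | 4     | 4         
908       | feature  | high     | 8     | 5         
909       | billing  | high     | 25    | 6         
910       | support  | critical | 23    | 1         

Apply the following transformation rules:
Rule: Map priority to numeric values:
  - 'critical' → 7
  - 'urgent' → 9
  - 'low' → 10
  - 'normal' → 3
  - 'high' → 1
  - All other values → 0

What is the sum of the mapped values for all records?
62

Step 1: Apply mapping to each record
Step 2: Count by status:
  'critical': 4 records × 7 = 28
  'urgent': 1 records × 9 = 9
  'low': 2 records × 10 = 20
  'normal': 1 records × 3 = 3
  'high': 2 records × 1 = 2
Step 3: Sum all mapped values = 62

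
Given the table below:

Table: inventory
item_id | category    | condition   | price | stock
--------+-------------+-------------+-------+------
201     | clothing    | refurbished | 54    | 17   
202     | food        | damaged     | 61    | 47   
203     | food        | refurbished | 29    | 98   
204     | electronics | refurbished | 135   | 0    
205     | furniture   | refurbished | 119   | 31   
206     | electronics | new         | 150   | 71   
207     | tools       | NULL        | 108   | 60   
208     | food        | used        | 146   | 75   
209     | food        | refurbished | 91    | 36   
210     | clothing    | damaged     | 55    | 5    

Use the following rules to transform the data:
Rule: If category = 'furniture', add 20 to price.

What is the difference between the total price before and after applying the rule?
20

Step 1: Original sum of price = 948
Step 2: 1 records have category = 'furniture'
Step 3: Each affected record changes by 20
Step 4: Total change = 1 × 20 = 20
Step 5: New sum = 948 + 20 = 968
Step 6: Difference = |968 - 948| = 20
        (Sum increased by 20)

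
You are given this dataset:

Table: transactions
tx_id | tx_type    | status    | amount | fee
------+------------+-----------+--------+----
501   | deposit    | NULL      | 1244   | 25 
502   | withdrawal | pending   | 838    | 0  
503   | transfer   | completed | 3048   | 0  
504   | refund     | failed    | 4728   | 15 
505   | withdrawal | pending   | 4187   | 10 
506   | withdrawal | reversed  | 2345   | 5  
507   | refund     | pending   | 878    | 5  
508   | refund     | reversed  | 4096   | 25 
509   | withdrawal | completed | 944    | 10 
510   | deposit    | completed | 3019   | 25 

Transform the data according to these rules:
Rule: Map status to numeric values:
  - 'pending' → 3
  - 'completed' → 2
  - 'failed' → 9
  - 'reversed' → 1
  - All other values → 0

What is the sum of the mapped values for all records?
26

Step 1: Apply mapping to each record
Step 2: Count by status:
  'pending': 3 records × 3 = 9
  'completed': 3 records × 2 = 6
  'failed': 1 records × 9 = 9
  'reversed': 2 records × 1 = 2
Step 3: Sum all mapped values = 26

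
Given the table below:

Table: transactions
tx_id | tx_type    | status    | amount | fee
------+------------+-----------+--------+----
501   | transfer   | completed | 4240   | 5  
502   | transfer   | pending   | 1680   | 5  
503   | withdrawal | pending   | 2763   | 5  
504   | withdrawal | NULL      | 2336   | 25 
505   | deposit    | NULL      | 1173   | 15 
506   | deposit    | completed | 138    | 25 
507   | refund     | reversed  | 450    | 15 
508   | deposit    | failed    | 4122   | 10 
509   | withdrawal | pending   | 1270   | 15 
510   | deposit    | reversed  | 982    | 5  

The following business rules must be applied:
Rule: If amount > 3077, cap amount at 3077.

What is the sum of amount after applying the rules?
16946

Step 1: 2 records have amount > 3077
Step 2: These records originally summed to 8362
Step 3: After capping: 2 × 3077 = 6154
Step 4: Unaffected records sum: 10792
Step 5: Final sum = 6154 + 10792 = 16946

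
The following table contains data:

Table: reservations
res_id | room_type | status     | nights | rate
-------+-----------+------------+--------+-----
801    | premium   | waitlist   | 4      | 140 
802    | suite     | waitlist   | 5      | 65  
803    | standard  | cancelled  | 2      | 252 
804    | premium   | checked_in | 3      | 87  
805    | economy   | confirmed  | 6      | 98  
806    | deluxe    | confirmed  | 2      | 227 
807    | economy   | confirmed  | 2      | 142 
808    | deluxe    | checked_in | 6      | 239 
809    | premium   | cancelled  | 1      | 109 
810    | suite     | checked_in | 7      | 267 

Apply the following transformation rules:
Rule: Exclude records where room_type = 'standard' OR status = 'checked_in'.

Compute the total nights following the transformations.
20

Step 1: Find records where room_type = 'standard' OR status = 'checked_in'
Step 2: 4 records match, summing to 18
Step 3: Original sum: 38
Step 4: Remaining sum = 38 - 18 = 20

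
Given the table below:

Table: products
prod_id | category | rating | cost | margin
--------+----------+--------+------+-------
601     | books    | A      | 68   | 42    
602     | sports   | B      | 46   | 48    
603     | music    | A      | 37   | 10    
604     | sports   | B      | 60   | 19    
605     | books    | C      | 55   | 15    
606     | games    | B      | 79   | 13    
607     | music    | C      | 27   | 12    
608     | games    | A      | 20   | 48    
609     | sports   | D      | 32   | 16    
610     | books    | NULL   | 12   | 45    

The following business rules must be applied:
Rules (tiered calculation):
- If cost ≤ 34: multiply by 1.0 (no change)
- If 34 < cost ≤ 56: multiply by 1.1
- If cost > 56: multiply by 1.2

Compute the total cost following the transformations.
491.2

Step 1: Tier 1 (cost ≤ 34): 4 records, sum = 91 × 1.0 = 91.0
Step 2: Tier 2 (34 < cost ≤ 56): 3 records, sum = 138 × 1.1 = 151.8
Step 3: Tier 3 (cost > 56): 3 records, sum = 207 × 1.2 = 248.4
Step 4: Final sum = 91.0 + 151.8 + 248.4 = 491.2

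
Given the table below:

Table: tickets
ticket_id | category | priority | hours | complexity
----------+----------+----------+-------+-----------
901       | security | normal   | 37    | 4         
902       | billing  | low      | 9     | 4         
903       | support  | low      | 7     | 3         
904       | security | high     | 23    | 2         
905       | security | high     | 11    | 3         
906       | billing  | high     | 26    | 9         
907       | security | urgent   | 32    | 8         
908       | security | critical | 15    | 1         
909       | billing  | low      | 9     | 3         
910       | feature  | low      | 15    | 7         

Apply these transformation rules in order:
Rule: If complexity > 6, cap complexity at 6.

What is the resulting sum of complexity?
38

Step 1: 3 records have complexity > 6
Step 2: These records originally summed to 24
Step 3: After capping: 3 × 6 = 18
Step 4: Unaffected records sum: 20
Step 5: Final sum = 18 + 20 = 38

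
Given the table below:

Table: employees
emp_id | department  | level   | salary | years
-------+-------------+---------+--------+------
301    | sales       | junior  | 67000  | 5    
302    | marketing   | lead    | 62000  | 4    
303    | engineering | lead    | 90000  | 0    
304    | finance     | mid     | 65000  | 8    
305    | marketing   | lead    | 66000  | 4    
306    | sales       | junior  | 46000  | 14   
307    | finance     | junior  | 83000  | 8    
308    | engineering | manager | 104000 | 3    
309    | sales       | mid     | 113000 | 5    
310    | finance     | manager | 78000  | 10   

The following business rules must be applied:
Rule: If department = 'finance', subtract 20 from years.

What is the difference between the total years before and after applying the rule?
60

Step 1: Original sum of years = 61
Step 2: 3 records have department = 'finance'
Step 3: Each affected record changes by -20
Step 4: Total change = 3 × -20 = -60
Step 5: New sum = 61 + -60 = 1
Step 6: Difference = |1 - 61| = 60
        (Sum decreased by 60)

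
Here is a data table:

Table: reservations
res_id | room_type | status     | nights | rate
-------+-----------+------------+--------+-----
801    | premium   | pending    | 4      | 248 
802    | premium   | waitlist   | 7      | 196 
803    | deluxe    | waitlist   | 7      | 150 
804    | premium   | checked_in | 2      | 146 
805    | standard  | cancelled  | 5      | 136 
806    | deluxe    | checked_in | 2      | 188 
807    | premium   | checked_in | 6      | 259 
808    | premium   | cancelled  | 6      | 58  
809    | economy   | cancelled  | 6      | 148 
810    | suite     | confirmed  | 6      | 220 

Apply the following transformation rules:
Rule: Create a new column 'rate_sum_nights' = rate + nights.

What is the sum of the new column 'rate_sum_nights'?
1800

Step 1: For each record, compute rate + nights
Example calculations:
  248 + 4 = 252
  196 + 7 = 203
  150 + 7 = 157
  ...
Step 2: Sum all derived values
Step 3: Total = 1800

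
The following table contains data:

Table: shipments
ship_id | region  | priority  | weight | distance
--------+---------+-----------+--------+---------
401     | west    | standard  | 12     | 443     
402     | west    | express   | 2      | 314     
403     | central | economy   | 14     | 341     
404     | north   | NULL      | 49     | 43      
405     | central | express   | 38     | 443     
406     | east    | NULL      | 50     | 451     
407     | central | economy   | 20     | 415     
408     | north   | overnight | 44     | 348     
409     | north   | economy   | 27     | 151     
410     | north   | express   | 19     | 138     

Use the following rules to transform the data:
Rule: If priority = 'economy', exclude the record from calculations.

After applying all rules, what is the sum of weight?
214

Step 1: Identify records where priority = 'economy'
Step 2: The excluded records sum to 61
Step 3: Original total weight = 275
Step 4: Remaining total = 275 - 61 = 214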